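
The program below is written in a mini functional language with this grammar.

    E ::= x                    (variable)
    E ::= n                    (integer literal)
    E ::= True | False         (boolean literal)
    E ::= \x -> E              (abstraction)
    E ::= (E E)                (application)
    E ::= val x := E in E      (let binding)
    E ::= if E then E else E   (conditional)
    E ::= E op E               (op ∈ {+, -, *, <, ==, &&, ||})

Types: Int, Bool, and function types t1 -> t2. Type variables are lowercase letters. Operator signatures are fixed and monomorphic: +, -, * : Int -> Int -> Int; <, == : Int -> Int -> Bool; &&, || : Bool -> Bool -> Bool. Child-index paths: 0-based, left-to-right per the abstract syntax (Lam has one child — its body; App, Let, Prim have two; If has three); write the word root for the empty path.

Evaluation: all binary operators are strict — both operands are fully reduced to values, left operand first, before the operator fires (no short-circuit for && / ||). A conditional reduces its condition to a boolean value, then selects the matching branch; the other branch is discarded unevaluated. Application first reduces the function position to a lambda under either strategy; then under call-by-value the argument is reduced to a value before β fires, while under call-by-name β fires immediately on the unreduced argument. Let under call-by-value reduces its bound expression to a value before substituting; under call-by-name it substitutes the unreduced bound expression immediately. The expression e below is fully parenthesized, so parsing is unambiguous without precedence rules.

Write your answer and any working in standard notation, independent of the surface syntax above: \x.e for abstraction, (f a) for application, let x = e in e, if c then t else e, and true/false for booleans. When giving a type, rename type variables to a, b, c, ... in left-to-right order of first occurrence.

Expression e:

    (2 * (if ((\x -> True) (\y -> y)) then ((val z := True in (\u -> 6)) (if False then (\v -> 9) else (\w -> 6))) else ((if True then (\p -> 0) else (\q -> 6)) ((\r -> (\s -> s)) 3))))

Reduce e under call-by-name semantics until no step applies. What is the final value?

Derivation:
step 0: (2 * (if ((\x.true) (\y.y)) then ((let z = true in (\u.6)) (if false then (\v.9) else (\w.6))) else ((if true then (\p.0) else (\q.6)) ((\r.(\s.s)) 3))))
step 1: [beta@1.0] (2 * (if true then ((let z = true in (\u.6)) (if false then (\v.9) else (\w.6))) else ((if true then (\p.0) else (\q.6)) ((\r.(\s.s)) 3))))
step 2: [if@1] (2 * ((let z = true in (\u.6)) (if false then (\v.9) else (\w.6))))
step 3: [let@1.0] (2 * ((\u.6) (if false then (\v.9) else (\w.6))))
step 4: [beta@1] (2 * 6)
step 5: [delta@root] 12

Answer: 12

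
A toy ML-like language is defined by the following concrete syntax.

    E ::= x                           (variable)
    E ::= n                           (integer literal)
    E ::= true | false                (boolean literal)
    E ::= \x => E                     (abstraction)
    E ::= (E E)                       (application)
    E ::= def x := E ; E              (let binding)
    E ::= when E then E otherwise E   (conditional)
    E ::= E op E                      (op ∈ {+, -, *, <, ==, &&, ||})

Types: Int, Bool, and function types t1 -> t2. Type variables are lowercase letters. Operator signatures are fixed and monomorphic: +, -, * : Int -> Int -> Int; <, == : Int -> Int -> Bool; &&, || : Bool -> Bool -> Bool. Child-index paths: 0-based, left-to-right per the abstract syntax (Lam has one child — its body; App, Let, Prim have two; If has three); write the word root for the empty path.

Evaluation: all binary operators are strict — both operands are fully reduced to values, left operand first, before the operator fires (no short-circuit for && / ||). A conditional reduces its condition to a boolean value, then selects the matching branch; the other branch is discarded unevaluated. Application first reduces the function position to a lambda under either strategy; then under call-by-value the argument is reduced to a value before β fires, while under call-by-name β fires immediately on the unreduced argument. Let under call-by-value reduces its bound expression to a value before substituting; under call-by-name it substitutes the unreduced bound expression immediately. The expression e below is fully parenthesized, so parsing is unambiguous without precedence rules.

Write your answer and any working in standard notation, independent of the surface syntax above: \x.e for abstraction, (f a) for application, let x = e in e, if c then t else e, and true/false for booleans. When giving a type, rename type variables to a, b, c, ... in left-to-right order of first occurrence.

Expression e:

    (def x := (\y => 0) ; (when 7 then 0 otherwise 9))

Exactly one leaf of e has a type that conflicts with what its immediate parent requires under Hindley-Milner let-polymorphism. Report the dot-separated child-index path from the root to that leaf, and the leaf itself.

Trace:
\y._ : a -> Int
let x : forall. a -> Int
  unify Int ~ Bool
  FAIL: mismatch Int ~ Bool

Answer: 1.0 : 7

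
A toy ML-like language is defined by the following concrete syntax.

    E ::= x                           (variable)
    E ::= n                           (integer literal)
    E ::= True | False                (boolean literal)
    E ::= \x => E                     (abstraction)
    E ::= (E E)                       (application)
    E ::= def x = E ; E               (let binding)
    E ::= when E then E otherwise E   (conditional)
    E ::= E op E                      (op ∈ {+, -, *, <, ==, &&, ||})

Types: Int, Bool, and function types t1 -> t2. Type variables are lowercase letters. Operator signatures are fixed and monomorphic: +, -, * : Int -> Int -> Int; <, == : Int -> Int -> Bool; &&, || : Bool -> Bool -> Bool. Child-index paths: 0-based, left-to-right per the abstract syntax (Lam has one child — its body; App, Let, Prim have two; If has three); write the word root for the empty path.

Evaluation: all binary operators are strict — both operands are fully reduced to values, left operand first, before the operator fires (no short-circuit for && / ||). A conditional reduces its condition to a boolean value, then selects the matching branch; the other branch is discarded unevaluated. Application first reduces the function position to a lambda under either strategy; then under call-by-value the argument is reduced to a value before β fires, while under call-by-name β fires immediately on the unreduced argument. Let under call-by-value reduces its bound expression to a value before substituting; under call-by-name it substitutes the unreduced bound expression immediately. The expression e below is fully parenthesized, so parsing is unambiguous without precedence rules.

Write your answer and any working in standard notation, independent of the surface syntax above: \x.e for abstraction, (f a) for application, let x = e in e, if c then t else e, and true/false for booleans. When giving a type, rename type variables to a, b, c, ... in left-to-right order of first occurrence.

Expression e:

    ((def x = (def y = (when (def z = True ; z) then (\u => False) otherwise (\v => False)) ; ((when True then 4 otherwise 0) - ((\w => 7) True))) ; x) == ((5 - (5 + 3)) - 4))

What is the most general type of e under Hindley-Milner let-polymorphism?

Trace:
let z : Bool
z : Bool
  unify Bool ~ Bool
\u._ : a -> Bool
\v._ : b -> Bool
  unify a -> Bool ~ b -> Bool
  unify a ~ b
  unify Bool ~ Bool
let y : forall. b -> Bool
  unify Bool ~ Bool
  unify Int ~ Int
  unify Int ~ Int
\w._ : c -> Int
  unify c -> Int ~ Bool -> d
  unify c ~ Bool
  unify Int ~ d
_ _ : Int
  unify Int ~ Int
let x : Int
x : Int
  unify Int ~ Int
  unify Int ~ Int
  unify Int ~ Int
  unify Int ~ Int
  unify Int ~ Int
  unify Int ~ Int
  unify Int ~ Int
  unify Int ~ Int

Answer: Bool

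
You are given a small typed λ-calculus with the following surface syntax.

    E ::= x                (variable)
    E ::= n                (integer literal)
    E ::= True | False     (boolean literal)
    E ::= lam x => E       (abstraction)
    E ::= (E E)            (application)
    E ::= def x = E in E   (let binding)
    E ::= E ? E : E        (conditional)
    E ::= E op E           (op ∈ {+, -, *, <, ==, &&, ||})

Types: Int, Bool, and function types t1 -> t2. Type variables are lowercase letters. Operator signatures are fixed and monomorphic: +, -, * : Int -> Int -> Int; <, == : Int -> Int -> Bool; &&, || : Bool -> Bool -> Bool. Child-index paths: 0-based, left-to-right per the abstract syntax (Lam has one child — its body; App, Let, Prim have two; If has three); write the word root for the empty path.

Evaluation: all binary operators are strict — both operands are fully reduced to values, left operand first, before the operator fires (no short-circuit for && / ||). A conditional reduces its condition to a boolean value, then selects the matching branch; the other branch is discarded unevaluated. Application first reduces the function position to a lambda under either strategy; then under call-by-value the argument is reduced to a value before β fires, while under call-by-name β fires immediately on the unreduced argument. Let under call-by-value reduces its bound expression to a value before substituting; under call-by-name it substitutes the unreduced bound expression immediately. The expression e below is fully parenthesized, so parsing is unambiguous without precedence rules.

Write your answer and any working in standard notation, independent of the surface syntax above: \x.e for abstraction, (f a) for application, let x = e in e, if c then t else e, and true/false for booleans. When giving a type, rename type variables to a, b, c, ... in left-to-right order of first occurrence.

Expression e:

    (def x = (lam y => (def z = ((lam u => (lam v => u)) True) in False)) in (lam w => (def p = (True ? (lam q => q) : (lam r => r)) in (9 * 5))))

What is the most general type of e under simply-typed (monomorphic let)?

Answer: a -> Int

Trace:
u : b
\v._ : c -> b
\u._ : b -> c -> b
  unify b -> c -> b ~ Bool -> d
  unify b ~ Bool
  unify c -> Bool ~ d
_ _ : c -> Bool
let z : c -> Bool
\y._ : a -> Bool
let x : a -> Bool
  unify Bool ~ Bool
q : f
\q._ : f -> f
r : g
\r._ : g -> g
  unify f -> f ~ g -> g
  unify f ~ g
  unify g ~ g
let p : g -> g
  unify Int ~ Int
  unify Int ~ Int
\w._ : e -> Int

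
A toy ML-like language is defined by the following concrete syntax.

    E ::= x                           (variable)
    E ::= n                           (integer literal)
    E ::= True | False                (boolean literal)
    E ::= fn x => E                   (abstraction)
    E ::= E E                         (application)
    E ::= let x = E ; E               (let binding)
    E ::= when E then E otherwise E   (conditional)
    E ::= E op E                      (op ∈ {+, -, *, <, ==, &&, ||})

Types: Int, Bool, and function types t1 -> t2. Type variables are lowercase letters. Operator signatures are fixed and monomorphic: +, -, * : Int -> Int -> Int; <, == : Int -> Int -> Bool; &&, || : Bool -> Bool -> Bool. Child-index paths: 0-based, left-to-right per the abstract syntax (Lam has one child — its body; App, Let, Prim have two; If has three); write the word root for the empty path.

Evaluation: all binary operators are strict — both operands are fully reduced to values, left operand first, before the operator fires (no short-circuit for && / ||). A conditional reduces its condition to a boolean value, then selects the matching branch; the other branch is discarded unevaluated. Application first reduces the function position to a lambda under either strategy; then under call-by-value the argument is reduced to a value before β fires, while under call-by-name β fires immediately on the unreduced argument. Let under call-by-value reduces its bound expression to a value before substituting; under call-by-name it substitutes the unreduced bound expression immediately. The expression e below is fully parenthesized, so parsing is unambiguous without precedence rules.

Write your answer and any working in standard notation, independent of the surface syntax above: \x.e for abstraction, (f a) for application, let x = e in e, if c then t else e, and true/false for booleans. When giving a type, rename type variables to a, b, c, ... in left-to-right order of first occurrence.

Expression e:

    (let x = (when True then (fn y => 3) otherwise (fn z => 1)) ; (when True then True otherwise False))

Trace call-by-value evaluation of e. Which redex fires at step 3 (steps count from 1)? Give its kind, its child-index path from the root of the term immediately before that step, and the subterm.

Answer: if at root : (if true then true else false)

Working:
step 0: (let x = (if true then (\y.3) else (\z.1)) in (if true then true else false))
step 1: [if@0] (let x = (\y.3) in (if true then true else false))
step 2: [let@root] (if true then true else false)
step 3: [if@root] true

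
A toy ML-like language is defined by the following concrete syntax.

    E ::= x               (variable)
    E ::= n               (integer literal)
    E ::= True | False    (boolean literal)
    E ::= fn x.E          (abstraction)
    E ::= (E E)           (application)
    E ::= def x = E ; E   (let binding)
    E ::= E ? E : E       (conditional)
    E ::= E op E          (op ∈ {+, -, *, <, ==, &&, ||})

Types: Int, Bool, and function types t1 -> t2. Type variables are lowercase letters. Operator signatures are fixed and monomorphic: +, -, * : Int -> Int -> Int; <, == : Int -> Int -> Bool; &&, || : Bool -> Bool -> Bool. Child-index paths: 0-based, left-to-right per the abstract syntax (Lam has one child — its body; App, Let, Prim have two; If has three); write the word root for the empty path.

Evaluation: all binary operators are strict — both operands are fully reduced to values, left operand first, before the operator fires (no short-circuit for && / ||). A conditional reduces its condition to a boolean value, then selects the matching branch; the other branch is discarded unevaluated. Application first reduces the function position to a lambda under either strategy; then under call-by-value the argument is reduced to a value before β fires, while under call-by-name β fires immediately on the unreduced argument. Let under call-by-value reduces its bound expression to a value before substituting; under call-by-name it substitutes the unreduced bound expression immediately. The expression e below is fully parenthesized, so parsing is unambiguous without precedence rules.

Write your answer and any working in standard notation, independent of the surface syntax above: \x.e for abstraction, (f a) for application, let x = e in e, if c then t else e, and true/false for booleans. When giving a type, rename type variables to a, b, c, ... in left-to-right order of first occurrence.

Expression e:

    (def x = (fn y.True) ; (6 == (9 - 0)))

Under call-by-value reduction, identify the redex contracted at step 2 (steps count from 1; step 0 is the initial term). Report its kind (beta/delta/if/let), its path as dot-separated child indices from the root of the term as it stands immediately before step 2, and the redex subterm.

Answer: delta at 1 : (9 - 0)

Working:
step 0: (let x = (\y.true) in (6 == (9 - 0)))
step 1: [let@root] (6 == (9 - 0))
step 2: [delta@1] (6 == 9)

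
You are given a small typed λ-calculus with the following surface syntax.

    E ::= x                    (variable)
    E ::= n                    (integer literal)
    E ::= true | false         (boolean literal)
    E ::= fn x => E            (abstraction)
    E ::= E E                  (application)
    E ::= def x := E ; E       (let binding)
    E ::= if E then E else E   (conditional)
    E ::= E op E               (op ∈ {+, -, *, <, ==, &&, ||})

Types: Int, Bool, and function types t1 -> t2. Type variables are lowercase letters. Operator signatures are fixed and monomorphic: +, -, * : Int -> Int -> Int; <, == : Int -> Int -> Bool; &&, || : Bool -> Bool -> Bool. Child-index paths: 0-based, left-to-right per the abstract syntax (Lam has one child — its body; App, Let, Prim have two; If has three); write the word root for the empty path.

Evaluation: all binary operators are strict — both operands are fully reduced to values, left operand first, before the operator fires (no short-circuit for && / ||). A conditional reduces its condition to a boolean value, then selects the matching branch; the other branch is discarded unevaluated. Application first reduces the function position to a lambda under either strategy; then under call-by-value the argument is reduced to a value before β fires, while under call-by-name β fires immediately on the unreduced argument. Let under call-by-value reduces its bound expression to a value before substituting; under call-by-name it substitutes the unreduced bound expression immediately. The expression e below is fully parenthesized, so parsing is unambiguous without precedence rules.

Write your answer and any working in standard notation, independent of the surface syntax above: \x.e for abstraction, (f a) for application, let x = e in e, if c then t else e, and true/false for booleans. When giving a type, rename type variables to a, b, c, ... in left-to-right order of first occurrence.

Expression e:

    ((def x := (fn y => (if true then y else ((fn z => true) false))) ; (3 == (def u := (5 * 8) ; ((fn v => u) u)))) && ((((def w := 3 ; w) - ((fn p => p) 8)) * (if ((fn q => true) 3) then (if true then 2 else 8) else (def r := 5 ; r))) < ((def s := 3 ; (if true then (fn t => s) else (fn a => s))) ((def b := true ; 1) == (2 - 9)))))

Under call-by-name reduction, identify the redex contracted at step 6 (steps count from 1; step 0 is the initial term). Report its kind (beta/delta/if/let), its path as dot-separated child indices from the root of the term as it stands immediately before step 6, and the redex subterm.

Answer: let at 1.0.0.0 : (let w = 3 in w)

Trace:
step 0: ((let x = (\y.(if true then y else ((\z.true) false))) in (3 == (let u = (5 * 8) in ((\v.u) u)))) && ((((let w = 3 in w) - ((\p.p) 8)) * (if ((\q.true) 3) then (if true then 2 else 8) else (let r = 5 in r))) < ((let s = 3 in (if true then (\t.s) else (\a.s))) ((let b = true in 1) == (2 - 9)))))
step 1: [let@0] ((3 == (let u = (5 * 8) in ((\v.u) u))) && ((((let w = 3 in w) - ((\p.p) 8)) * (if ((\q.true) 3) then (if true then 2 else 8) else (let r = 5 in r))) < ((let s = 3 in (if true then (\t.s) else (\a.s))) ((let b = true in 1) == (2 - 9)))))
step 2: [let@0.1] ((3 == ((\v.(5 * 8)) (5 * 8))) && ((((let w = 3 in w) - ((\p.p) 8)) * (if ((\q.true) 3) then (if true then 2 else 8) else (let r = 5 in r))) < ((let s = 3 in (if true then (\t.s) else (\a.s))) ((let b = true in 1) == (2 - 9)))))
step 3: [beta@0.1] ((3 == (5 * 8)) && ((((let w = 3 in w) - ((\p.p) 8)) * (if ((\q.true) 3) then (if true then 2 else 8) else (let r = 5 in r))) < ((let s = 3 in (if true then (\t.s) else (\a.s))) ((let b = true in 1) == (2 - 9)))))
step 4: [delta@0.1] ((3 == 40) && ((((let w = 3 in w) - ((\p.p) 8)) * (if ((\q.true) 3) then (if true then 2 else 8) else (let r = 5 in r))) < ((let s = 3 in (if true then (\t.s) else (\a.s))) ((let b = true in 1) == (2 - 9)))))
step 5: [delta@0] (false && ((((let w = 3 in w) - ((\p.p) 8)) * (if ((\q.true) 3) then (if true then 2 else 8) else (let r = 5 in r))) < ((let s = 3 in (if true then (\t.s) else (\a.s))) ((let b = true in 1) == (2 - 9)))))
step 6: [let@1.0.0.0] (false && (((3 - ((\p.p) 8)) * (if ((\q.true) 3) then (if true then 2 else 8) else (let r = 5 in r))) < ((let s = 3 in (if true then (\t.s) else (\a.s))) ((let b = true in 1) == (2 - 9)))))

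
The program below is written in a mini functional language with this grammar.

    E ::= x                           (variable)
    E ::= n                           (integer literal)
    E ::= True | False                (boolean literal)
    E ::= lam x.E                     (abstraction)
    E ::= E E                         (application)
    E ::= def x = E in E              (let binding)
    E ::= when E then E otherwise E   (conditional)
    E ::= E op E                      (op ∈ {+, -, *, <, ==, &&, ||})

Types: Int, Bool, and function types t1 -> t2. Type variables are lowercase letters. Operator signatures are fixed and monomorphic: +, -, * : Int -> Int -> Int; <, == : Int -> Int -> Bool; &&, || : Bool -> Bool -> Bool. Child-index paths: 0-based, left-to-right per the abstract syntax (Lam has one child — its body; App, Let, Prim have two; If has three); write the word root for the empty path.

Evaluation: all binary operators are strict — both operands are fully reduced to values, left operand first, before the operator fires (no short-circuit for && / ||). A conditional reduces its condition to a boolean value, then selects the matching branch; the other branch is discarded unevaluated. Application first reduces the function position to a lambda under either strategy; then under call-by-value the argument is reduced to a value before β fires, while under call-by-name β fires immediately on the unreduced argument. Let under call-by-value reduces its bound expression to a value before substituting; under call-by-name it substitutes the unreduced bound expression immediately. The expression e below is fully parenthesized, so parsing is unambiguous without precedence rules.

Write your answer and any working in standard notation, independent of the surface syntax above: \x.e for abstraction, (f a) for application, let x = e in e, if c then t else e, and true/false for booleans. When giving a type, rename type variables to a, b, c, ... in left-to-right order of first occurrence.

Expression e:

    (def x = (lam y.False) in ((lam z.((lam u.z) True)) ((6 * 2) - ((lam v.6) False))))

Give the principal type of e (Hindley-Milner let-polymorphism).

Answer: Int

Working:
\y._ : a -> Bool
let x : forall. a -> Bool
z : b
\u._ : c -> b
  unify c -> b ~ Bool -> d
  unify c ~ Bool
  unify b ~ d
_ _ : d
\z._ : d -> d
  unify Int ~ Int
  unify Int ~ Int
  unify Int ~ Int
\v._ : e -> Int
  unify e -> Int ~ Bool -> f
  unify e ~ Bool
  unify Int ~ f
_ _ : Int
  unify Int ~ Int
  unify d -> d ~ Int -> g
  unify d ~ Int
  unify Int ~ g
_ _ : Int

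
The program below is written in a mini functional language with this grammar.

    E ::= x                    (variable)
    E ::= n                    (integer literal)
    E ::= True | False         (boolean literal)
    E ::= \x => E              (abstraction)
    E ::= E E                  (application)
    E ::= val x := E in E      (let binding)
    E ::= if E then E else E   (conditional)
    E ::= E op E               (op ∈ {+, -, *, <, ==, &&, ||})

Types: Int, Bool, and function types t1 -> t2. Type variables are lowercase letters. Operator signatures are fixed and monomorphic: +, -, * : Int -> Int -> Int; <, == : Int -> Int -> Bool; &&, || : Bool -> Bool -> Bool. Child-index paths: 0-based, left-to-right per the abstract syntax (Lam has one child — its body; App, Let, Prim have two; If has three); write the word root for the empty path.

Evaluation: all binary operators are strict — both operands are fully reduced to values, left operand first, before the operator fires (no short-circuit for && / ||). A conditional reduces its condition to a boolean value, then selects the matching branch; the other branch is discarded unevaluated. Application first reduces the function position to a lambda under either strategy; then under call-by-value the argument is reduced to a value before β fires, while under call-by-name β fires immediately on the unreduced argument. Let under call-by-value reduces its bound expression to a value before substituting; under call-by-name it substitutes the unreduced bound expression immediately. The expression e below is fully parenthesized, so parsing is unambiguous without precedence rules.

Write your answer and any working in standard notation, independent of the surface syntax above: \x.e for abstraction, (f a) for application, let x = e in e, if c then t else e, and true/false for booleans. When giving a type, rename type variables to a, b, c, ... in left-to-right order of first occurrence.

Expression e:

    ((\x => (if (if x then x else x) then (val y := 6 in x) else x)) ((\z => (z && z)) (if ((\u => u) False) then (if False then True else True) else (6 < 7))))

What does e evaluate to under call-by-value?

Answer: true

Derivation:
step 0: ((\x.(if (if x then x else x) then (let y = 6 in x) else x)) ((\z.(z && z)) (if ((\u.u) false) then (if false then true else true) else (6 < 7))))
step 1: [beta@1.1.0] ((\x.(if (if x then x else x) then (let y = 6 in x) else x)) ((\z.(z && z)) (if false then (if false then true else true) else (6 < 7))))
step 2: [if@1.1] ((\x.(if (if x then x else x) then (let y = 6 in x) else x)) ((\z.(z && z)) (6 < 7)))
step 3: [delta@1.1] ((\x.(if (if x then x else x) then (let y = 6 in x) else x)) ((\z.(z && z)) true))
step 4: [beta@1] ((\x.(if (if x then x else x) then (let y = 6 in x) else x)) (true && true))
step 5: [delta@1] ((\x.(if (if x then x else x) then (let y = 6 in x) else x)) true)
step 6: [beta@root] (if (if true then true else true) then (let y = 6 in true) else true)
step 7: [if@0] (if true then (let y = 6 in true) else true)
step 8: [if@root] (let y = 6 in true)
step 9: [let@root] true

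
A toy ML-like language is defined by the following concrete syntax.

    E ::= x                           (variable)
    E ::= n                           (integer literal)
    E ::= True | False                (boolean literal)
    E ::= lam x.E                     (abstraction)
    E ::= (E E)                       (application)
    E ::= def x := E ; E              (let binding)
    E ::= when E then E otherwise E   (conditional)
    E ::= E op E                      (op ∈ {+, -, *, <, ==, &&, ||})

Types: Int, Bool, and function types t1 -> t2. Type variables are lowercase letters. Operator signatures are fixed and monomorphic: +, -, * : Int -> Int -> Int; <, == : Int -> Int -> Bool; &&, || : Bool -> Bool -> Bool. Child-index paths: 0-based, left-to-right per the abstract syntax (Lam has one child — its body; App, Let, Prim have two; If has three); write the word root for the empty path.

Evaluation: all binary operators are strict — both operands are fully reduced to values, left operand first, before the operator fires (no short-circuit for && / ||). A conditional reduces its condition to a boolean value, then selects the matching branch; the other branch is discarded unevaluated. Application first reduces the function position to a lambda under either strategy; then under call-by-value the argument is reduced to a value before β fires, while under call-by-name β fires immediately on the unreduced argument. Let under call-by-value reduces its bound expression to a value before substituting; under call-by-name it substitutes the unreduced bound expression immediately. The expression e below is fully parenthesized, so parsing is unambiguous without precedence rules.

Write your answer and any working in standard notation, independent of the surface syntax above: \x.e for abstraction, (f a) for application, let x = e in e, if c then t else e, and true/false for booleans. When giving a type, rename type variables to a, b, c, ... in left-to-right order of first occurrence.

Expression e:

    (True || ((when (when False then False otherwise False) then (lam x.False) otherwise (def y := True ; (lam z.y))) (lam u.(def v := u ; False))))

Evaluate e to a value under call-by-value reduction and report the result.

Trace:
step 0: (true || ((if (if false then false else false) then (\x.false) else (let y = true in (\z.y))) (\u.(let v = u in false))))
step 1: [if@1.0.0] (true || ((if false then (\x.false) else (let y = true in (\z.y))) (\u.(let v = u in false))))
step 2: [if@1.0] (true || ((let y = true in (\z.y)) (\u.(let v = u in false))))
step 3: [let@1.0] (true || ((\z.true) (\u.(let v = u in false))))
step 4: [beta@1] (true || true)
step 5: [delta@root] true

Answer: true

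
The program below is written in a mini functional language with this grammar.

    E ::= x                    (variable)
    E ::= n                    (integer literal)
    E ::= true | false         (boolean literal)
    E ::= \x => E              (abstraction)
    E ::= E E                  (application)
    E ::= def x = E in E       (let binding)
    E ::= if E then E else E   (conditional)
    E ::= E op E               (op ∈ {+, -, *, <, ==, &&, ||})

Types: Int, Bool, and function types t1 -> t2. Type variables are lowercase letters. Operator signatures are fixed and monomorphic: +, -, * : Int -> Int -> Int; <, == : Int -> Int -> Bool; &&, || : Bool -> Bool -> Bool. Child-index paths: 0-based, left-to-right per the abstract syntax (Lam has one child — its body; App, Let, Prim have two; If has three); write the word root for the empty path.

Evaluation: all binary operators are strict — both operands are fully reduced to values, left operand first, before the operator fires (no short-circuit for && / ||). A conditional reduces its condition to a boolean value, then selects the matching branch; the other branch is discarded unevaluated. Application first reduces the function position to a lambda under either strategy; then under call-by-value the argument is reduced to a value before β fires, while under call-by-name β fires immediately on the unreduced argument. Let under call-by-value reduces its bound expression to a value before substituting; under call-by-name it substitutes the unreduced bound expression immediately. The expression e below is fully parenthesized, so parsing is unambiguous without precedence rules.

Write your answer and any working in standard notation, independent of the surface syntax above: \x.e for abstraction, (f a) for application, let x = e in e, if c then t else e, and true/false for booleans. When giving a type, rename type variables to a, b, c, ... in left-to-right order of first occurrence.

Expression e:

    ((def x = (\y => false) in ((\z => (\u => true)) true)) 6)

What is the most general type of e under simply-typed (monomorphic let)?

Answer: Bool

Working:
\y._ : a -> Bool
let x : a -> Bool
\u._ : c -> Bool
\z._ : b -> c -> Bool
  unify b -> c -> Bool ~ Bool -> d
  unify b ~ Bool
  unify c -> Bool ~ d
_ _ : c -> Bool
  unify c -> Bool ~ Int -> e
  unify c ~ Int
  unify Bool ~ e
_ _ : Bool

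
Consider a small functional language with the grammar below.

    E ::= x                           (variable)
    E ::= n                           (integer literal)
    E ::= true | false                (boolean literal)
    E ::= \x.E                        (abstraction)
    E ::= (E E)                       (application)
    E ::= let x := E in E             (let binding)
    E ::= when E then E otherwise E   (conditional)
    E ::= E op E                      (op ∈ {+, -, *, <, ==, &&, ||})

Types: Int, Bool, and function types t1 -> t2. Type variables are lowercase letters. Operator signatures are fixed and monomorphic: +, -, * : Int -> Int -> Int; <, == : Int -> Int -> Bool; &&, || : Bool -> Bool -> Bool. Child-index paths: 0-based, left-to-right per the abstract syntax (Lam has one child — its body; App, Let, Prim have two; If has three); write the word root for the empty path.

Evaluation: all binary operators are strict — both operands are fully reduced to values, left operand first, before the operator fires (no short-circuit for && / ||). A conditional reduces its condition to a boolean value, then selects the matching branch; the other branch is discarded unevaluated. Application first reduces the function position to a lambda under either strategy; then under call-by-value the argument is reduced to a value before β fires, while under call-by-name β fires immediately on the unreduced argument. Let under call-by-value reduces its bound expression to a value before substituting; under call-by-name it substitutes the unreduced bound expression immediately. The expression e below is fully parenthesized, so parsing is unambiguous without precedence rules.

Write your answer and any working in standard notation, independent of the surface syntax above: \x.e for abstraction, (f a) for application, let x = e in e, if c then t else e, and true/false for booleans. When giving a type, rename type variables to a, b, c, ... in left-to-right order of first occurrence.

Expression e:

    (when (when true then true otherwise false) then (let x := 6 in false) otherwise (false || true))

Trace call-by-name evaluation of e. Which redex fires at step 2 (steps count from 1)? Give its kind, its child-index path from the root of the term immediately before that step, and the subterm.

Derivation:
step 0: (if (if true then true else false) then (let x = 6 in false) else (false || true))
step 1: [if@0] (if true then (let x = 6 in false) else (false || true))
step 2: [if@root] (let x = 6 in false)

Answer: if at root : (if true then (let x = 6 in false) else (false || true))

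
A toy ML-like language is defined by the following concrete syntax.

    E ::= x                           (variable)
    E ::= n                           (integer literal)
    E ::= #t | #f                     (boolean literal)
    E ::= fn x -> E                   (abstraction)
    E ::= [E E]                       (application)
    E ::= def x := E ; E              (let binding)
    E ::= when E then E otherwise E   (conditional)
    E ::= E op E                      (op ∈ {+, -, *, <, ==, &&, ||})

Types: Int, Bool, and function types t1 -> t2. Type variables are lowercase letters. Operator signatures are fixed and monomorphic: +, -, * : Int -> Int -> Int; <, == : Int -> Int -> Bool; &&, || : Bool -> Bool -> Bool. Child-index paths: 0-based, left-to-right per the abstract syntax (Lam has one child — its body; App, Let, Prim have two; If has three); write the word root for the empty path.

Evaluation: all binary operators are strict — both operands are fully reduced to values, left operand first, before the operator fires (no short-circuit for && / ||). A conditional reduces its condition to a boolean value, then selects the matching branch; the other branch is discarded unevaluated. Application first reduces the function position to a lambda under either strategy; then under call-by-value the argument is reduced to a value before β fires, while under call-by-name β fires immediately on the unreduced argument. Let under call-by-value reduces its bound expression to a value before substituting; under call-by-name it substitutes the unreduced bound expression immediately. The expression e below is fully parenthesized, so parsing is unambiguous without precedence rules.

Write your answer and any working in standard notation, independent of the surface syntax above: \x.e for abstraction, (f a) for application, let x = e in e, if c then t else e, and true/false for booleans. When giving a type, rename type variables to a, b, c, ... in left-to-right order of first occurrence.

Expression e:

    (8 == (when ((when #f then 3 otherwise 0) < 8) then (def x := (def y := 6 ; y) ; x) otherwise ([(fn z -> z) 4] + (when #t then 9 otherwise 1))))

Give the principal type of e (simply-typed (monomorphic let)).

Answer: Bool

Trace:
  unify Int ~ Int
  unify Bool ~ Bool
  unify Int ~ Int
  unify Int ~ Int
  unify Int ~ Int
  unify Bool ~ Bool
let y : Int
y : Int
let x : Int
x : Int
z : a
\z._ : a -> a
  unify a -> a ~ Int -> b
  unify a ~ Int
  unify Int ~ b
_ _ : Int
  unify Int ~ Int
  unify Bool ~ Bool
  unify Int ~ Int
  unify Int ~ Int
  unify Int ~ Int
  unify Int ~ Int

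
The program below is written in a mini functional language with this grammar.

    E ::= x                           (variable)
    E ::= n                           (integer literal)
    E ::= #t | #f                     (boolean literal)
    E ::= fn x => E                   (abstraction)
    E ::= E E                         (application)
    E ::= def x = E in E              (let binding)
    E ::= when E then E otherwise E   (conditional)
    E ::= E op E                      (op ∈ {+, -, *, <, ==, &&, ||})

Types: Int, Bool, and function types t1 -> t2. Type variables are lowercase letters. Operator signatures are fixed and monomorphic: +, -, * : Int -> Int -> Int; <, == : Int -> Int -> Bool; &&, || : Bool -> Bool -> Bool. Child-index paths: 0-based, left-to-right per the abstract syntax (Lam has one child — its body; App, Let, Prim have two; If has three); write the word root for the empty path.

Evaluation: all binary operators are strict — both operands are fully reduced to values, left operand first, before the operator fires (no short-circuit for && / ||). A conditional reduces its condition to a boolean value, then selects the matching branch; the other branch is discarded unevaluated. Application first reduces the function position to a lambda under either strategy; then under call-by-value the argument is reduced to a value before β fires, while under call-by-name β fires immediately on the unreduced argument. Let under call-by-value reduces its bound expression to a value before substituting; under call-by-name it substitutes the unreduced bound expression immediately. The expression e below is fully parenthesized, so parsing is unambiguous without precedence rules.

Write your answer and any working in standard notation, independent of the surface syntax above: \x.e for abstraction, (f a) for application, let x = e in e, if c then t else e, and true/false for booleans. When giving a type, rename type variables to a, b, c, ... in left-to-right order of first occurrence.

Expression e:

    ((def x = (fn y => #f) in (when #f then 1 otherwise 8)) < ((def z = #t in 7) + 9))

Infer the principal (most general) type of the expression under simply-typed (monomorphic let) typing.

Working:
\y._ : a -> Bool
let x : a -> Bool
  unify Bool ~ Bool
  unify Int ~ Int
  unify Int ~ Int
let z : Bool
  unify Int ~ Int
  unify Int ~ Int
  unify Int ~ Int

Answer: Bool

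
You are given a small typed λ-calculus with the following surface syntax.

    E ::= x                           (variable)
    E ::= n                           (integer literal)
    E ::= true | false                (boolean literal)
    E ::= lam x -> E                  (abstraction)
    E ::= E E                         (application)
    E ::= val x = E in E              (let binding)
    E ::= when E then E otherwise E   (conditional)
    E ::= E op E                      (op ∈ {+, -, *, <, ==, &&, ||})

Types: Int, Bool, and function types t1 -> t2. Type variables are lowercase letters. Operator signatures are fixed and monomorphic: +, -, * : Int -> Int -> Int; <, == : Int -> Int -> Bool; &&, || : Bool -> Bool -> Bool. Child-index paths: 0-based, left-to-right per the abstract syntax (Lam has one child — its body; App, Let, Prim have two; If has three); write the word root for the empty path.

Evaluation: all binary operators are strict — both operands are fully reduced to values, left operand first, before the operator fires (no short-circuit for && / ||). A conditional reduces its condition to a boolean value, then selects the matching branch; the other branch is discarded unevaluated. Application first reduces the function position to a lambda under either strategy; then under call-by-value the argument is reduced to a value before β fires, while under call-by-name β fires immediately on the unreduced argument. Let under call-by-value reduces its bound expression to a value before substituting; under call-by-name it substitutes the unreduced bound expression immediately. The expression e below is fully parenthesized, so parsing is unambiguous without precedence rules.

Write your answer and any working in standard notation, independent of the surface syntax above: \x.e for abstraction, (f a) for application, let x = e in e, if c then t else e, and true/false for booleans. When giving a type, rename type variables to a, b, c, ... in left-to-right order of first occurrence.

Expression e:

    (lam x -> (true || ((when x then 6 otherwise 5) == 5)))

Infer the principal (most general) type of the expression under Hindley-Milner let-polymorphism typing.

Working:
  unify Bool ~ Bool
x : a
  unify a ~ Bool
  unify Int ~ Int
  unify Int ~ Int
  unify Int ~ Int
  unify Bool ~ Bool
\x._ : Bool -> Bool

Answer: Bool -> Bool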